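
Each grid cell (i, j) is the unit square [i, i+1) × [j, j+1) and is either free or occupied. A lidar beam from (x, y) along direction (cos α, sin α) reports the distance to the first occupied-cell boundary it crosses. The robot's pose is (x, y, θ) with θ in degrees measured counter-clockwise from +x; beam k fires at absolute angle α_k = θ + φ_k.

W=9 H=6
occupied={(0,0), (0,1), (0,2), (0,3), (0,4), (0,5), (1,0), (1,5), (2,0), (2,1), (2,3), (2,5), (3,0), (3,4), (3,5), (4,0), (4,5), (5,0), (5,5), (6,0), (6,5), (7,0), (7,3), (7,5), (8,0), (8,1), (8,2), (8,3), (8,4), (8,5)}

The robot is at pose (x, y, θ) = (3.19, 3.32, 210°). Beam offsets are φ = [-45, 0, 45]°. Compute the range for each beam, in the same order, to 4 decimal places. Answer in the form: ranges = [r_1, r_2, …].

beam 1: φ=-45°, α=165°
  direction (-0.9659, 0.2588); cell (3,3); t to first gridline: x 0.1967, y 2.6273 (then +1.0353 / +3.8637)
    (2,3) via x @ 0.1967  # hit
  → r_1 = 0.1967
beam 2: φ=0°, α=210°
  direction (-0.8660, -0.5000); cell (3,3); t to first gridline: x 0.2194, y 0.6400 (then +1.1547 / +2.0000)
    (2,3) via x @ 0.2194  # hit
  → r_2 = 0.2194
beam 3: φ=45°, α=255°
  direction (-0.2588, -0.9659); cell (3,3); t to first gridline: x 0.7341, y 0.3313 (then +3.8637 / +1.0353)
    (3,2) via y @ 0.3313
    (2,2) via x @ 0.7341
    (2,1) via y @ 1.3666  # hit
  → r_3 = 1.3666

ranges = [0.1967, 0.2194, 1.3666]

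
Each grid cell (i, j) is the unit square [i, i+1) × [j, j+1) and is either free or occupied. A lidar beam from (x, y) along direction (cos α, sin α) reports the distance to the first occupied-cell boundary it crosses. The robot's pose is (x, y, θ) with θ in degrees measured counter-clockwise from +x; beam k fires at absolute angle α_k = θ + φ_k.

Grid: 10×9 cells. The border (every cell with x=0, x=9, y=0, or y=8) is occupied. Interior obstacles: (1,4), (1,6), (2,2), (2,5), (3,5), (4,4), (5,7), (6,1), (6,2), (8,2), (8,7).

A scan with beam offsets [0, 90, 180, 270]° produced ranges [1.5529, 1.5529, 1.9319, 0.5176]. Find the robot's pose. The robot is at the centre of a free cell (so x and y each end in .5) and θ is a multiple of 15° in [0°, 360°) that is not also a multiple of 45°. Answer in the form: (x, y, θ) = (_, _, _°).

Candidates: 45 free-cell centres × 16 headings = 720 poses. Raycast each; keep the one whose scan matches to 4 dp.
  (2.5, 4.5, 105°): beam 1 = 0.5176 ≠ 1.5529 ✗
  (4.5, 3.5, 165°): beam 1 = 2.5882 ≠ 1.5529 ✗
  (7.5, 3.5, 240°): beam 1 = 1.0000 ≠ 1.5529 ✗
  (2.5, 3.5, 165°): beam 2 = 0.5176 ≠ 1.5529 ✗
  …
  (2.5, 7.5, 195°): r_1=1.5529, r_2=1.5529, r_3=1.9319, r_4=0.5176 — all match ✓
Only this pose fits every beam.

(x, y, θ) = (2.5, 7.5, 195°)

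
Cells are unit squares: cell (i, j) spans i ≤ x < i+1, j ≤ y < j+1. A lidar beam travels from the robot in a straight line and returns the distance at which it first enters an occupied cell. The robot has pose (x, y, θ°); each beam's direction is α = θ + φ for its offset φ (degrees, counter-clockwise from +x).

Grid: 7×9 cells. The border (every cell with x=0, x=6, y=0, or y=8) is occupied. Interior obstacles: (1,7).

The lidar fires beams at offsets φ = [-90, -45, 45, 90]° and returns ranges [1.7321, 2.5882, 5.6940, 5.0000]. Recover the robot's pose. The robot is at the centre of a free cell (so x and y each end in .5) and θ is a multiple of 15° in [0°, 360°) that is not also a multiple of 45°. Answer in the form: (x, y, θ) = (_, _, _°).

(x, y, θ) = (3.5, 2.5, 30°)

The pose lattice has 34·16 = 544 candidates. Test each by forward raycasting.
  (5.5, 3.5, 30°): beam 1 = 1.0000 ≠ 1.7321 ✗
  (1.5, 5.5, 75°): beam 1 = 4.6587 ≠ 1.7321 ✗
  (1.5, 5.5, 15°): beam 1 = 4.6587 ≠ 1.7321 ✗
  …
  (3.5, 2.5, 30°): r_1=1.7321, r_2=2.5882, r_3=5.6940, r_4=5.0000 — all match ✓
Only this pose fits every beam.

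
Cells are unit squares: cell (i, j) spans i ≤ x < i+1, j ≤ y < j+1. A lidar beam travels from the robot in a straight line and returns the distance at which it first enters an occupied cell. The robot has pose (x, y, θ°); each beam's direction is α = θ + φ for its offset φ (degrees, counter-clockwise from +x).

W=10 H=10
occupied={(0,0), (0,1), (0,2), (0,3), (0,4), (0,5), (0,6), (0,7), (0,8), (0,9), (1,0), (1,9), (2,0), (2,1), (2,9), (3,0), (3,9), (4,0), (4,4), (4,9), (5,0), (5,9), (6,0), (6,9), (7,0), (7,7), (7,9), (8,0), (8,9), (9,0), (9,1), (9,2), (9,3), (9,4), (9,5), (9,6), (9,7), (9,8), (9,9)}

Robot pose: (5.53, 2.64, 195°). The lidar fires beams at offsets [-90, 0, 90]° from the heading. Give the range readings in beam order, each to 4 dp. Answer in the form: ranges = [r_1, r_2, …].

ranges = [2.0478, 2.6192, 1.6979]

beam 1: φ=-90°, α=105°
  d=(-0.2588,0.9659)  start (5,2)  tX=2.0478 tY=0.3727  stride 1/|dx|=3.8637 1/|dy|=1.0353
    cross y-line → (5,3), t=0.3727
    cross y-line → (5,4), t=1.4080
    cross x-line → (4,4), t=2.0478 (wall)
  → r_1 = 2.0478
beam 2: φ=0°, α=195°
  d=(-0.9659,-0.2588)  start (5,2)  tX=0.5487 tY=2.4728  stride 1/|dx|=1.0353 1/|dy|=3.8637
    cross x-line → (4,2), t=0.5487
    cross x-line → (3,2), t=1.5840
    cross y-line → (3,1), t=2.4728
    cross x-line → (2,1), t=2.6192 (wall)
  → r_2 = 2.6192
beam 3: φ=90°, α=285°
  d=(0.2588,-0.9659)  start (5,2)  tX=1.8159 tY=0.6626  stride 1/|dx|=3.8637 1/|dy|=1.0353
    cross y-line → (5,1), t=0.6626
    cross y-line → (5,0), t=1.6979 (wall)
  → r_3 = 1.6979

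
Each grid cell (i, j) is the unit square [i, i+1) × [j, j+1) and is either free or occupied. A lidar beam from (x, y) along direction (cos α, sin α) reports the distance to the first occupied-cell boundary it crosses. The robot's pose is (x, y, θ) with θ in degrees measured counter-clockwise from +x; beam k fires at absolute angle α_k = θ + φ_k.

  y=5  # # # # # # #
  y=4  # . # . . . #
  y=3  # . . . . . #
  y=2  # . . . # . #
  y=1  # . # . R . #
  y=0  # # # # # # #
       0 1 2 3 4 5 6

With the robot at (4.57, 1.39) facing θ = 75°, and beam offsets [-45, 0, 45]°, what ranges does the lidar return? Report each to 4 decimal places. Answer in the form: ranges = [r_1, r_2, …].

ranges = [1.6512, 0.6315, 0.7044]

beam 1: φ=-45°, α=30°
  d=(0.8660,0.5000)  start (4,1)  tX=0.4965 tY=1.2200  stride 1/|dx|=1.1547 1/|dy|=2.0000
    cross x-line → (5,1), t=0.4965
    cross y-line → (5,2), t=1.2200
    cross x-line → (6,2), t=1.6512 (wall)
  → r_1 = 1.6512
beam 2: φ=0°, α=75°
  d=(0.2588,0.9659)  start (4,1)  tX=1.6614 tY=0.6315  stride 1/|dx|=3.8637 1/|dy|=1.0353
    cross y-line → (4,2), t=0.6315 (wall)
  → r_2 = 0.6315
beam 3: φ=45°, α=120°
  d=(-0.5000,0.8660)  start (4,1)  tX=1.1400 tY=0.7044  stride 1/|dx|=2.0000 1/|dy|=1.1547
    cross y-line → (4,2), t=0.7044 (wall)
  → r_3 = 0.7044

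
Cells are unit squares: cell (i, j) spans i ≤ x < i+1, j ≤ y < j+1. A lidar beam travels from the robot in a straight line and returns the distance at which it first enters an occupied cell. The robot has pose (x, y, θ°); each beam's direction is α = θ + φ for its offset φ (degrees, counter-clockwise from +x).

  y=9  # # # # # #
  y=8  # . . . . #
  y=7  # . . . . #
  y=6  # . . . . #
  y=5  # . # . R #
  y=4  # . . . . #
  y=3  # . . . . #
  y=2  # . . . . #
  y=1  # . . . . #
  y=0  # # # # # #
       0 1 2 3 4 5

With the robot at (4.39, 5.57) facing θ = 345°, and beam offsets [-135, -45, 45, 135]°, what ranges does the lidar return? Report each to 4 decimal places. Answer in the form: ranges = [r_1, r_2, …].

beam 1: φ=-135°, α=210°
  cosα=-0.8660 sinα=-0.5000 | (4,5) | tMaxX 0.4503 tMaxY 1.1400 | tΔX 1.1547 tΔY 2.0000
    t=0.4503 [x] (3,5)
    t=1.1400 [y] (3,4)
    t=1.6050 [x] (2,4)
    t=2.7597 [x] (1,4)
    t=3.1400 [y] (1,3)
    t=3.9144 [x] (0,3) — stop
  → r_1 = 3.9144
beam 2: φ=-45°, α=300°
  cosα=0.5000 sinα=-0.8660 | (4,5) | tMaxX 1.2200 tMaxY 0.6582 | tΔX 2.0000 tΔY 1.1547
    t=0.6582 [y] (4,4)
    t=1.2200 [x] (5,4) — stop
  → r_2 = 1.2200
beam 3: φ=45°, α=30°
  cosα=0.8660 sinα=0.5000 | (4,5) | tMaxX 0.7044 tMaxY 0.8600 | tΔX 1.1547 tΔY 2.0000
    t=0.7044 [x] (5,5) — stop
  → r_3 = 0.7044
beam 4: φ=135°, α=120°
  cosα=-0.5000 sinα=0.8660 | (4,5) | tMaxX 0.7800 tMaxY 0.4965 | tΔX 2.0000 tΔY 1.1547
    t=0.4965 [y] (4,6)
    t=0.7800 [x] (3,6)
    t=1.6512 [y] (3,7)
    t=2.7800 [x] (2,7)
    t=2.8059 [y] (2,8)
    t=3.9606 [y] (2,9) — stop
  → r_4 = 3.9606

ranges = [3.9144, 1.2200, 0.7044, 3.9606]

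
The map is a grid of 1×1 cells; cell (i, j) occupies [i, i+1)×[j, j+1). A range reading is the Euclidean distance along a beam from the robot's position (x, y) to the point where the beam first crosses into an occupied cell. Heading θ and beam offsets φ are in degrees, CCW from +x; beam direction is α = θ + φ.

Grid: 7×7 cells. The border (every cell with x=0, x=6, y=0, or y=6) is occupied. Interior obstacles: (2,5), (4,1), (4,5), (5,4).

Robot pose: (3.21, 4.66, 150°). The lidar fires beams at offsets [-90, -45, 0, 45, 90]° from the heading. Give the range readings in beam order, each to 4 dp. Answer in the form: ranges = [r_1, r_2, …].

beam 1: φ=-90°, α=60°
  dir = (cos 60°, sin 60°) = (0.5000, 0.8660); from cell (3,4)
  next x-line at t=1.5800, next y-line at t=0.3926; Δt_x=2.0000, Δt_y=1.1547
    y: enter (3,5) at t=0.3926
    y: enter (3,6) at t=1.5473 ← occupied
  → r_1 = 1.5473
beam 2: φ=-45°, α=105°
  dir = (cos 105°, sin 105°) = (-0.2588, 0.9659); from cell (3,4)
  next x-line at t=0.8114, next y-line at t=0.3520; Δt_x=3.8637, Δt_y=1.0353
    y: enter (3,5) at t=0.3520
    x: enter (2,5) at t=0.8114 ← occupied
  → r_2 = 0.8114
beam 3: φ=0°, α=150°
  dir = (cos 150°, sin 150°) = (-0.8660, 0.5000); from cell (3,4)
  next x-line at t=0.2425, next y-line at t=0.6800; Δt_x=1.1547, Δt_y=2.0000
    x: enter (2,4) at t=0.2425
    y: enter (2,5) at t=0.6800 ← occupied
  → r_3 = 0.6800
beam 4: φ=45°, α=195°
  dir = (cos 195°, sin 195°) = (-0.9659, -0.2588); from cell (3,4)
  next x-line at t=0.2174, next y-line at t=2.5500; Δt_x=1.0353, Δt_y=3.8637
    x: enter (2,4) at t=0.2174
    x: enter (1,4) at t=1.2527
    x: enter (0,4) at t=2.2880 ← occupied
  → r_4 = 2.2880
beam 5: φ=90°, α=240°
  dir = (cos 240°, sin 240°) = (-0.5000, -0.8660); from cell (3,4)
  next x-line at t=0.4200, next y-line at t=0.7621; Δt_x=2.0000, Δt_y=1.1547
    x: enter (2,4) at t=0.4200
    y: enter (2,3) at t=0.7621
    y: enter (2,2) at t=1.9168
    x: enter (1,2) at t=2.4200
    y: enter (1,1) at t=3.0715
    y: enter (1,0) at t=4.2262 ← occupied
  → r_5 = 4.2262

ranges = [1.5473, 0.8114, 0.6800, 2.2880, 4.2262]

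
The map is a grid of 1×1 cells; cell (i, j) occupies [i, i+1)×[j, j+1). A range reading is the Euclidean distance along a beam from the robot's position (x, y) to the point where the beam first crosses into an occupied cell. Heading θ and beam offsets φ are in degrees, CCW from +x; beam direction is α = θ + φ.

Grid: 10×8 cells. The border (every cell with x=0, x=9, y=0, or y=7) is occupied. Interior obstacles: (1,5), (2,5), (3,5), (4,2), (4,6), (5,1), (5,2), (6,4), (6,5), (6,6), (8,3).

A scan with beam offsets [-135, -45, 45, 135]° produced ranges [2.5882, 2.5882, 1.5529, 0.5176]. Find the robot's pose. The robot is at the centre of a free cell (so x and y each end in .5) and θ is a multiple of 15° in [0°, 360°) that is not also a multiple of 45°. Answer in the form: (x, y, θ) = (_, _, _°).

(x, y, θ) = (3.5, 2.5, 240°)

The pose lattice has 37·16 = 592 candidates. Test each by forward raycasting.
  (1.5, 3.5, 165°): beam 1 = 5.1962 ≠ 2.5882 ✗
  (2.5, 4.5, 120°): beam 1 = 5.6940 ≠ 2.5882 ✗
  (8.5, 2.5, 120°): beam 1 = 0.5176 ≠ 2.5882 ✗
  (1.5, 1.5, 195°): beam 1 = 4.0415 ≠ 2.5882 ✗
  …
  (3.5, 2.5, 240°): r_1=2.5882, r_2=2.5882, r_3=1.5529, r_4=0.5176 — all match ✓
No second candidate reproduces the full scan.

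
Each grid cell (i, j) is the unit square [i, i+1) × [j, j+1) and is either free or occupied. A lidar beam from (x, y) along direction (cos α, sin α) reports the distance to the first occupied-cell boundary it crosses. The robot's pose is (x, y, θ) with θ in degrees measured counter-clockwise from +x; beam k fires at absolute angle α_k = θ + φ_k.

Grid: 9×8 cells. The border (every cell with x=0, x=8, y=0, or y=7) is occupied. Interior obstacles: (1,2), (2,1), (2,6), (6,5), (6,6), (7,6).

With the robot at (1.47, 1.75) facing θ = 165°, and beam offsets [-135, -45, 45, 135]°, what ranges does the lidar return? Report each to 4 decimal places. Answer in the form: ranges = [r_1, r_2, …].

ranges = [0.5000, 0.2887, 0.5427, 0.8660]

beam 1: φ=-135°, α=30°
  dir = (cos 30°, sin 30°) = (0.8660, 0.5000); from cell (1,1)
  next x-line at t=0.6120, next y-line at t=0.5000; Δt_x=1.1547, Δt_y=2.0000
    y: enter (1,2) at t=0.5000 ← occupied
  → r_1 = 0.5000
beam 2: φ=-45°, α=120°
  dir = (cos 120°, sin 120°) = (-0.5000, 0.8660); from cell (1,1)
  next x-line at t=0.9400, next y-line at t=0.2887; Δt_x=2.0000, Δt_y=1.1547
    y: enter (1,2) at t=0.2887 ← occupied
  → r_2 = 0.2887
beam 3: φ=45°, α=210°
  dir = (cos 210°, sin 210°) = (-0.8660, -0.5000); from cell (1,1)
  next x-line at t=0.5427, next y-line at t=1.5000; Δt_x=1.1547, Δt_y=2.0000
    x: enter (0,1) at t=0.5427 ← occupied
  → r_3 = 0.5427
beam 4: φ=135°, α=300°
  dir = (cos 300°, sin 300°) = (0.5000, -0.8660); from cell (1,1)
  next x-line at t=1.0600, next y-line at t=0.8660; Δt_x=2.0000, Δt_y=1.1547
    y: enter (1,0) at t=0.8660 ← occupied
  → r_4 = 0.8660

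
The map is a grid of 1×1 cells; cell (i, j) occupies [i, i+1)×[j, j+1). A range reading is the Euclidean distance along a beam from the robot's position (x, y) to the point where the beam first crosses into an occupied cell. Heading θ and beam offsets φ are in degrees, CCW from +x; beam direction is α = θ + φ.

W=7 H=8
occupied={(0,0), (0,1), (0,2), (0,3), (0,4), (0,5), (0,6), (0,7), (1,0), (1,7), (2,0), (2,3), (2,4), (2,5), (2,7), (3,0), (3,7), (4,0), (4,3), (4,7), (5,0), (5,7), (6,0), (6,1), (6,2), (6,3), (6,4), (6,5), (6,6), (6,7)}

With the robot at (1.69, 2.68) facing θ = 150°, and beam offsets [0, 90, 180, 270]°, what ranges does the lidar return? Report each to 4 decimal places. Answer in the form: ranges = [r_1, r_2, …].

ranges = [0.7967, 1.3800, 3.3600, 0.6200]

beam 1: φ=0°, α=150°
  d=(-0.8660,0.5000)  start (1,2)  tX=0.7967 tY=0.6400  stride 1/|dx|=1.1547 1/|dy|=2.0000
    cross y-line → (1,3), t=0.6400
    cross x-line → (0,3), t=0.7967 (wall)
  → r_1 = 0.7967
beam 2: φ=90°, α=240°
  d=(-0.5000,-0.8660)  start (1,2)  tX=1.3800 tY=0.7852  stride 1/|dx|=2.0000 1/|dy|=1.1547
    cross y-line → (1,1), t=0.7852
    cross x-line → (0,1), t=1.3800 (wall)
  → r_2 = 1.3800
beam 3: φ=180°, α=330°
  d=(0.8660,-0.5000)  start (1,2)  tX=0.3580 tY=1.3600  stride 1/|dx|=1.1547 1/|dy|=2.0000
    cross x-line → (2,2), t=0.3580
    cross y-line → (2,1), t=1.3600
    cross x-line → (3,1), t=1.5127
    cross x-line → (4,1), t=2.6674
    cross y-line → (4,0), t=3.3600 (wall)
  → r_3 = 3.3600
beam 4: φ=270°, α=60°
  d=(0.5000,0.8660)  start (1,2)  tX=0.6200 tY=0.3695  stride 1/|dx|=2.0000 1/|dy|=1.1547
    cross y-line → (1,3), t=0.3695
    cross x-line → (2,3), t=0.6200 (wall)
  → r_4 = 0.6200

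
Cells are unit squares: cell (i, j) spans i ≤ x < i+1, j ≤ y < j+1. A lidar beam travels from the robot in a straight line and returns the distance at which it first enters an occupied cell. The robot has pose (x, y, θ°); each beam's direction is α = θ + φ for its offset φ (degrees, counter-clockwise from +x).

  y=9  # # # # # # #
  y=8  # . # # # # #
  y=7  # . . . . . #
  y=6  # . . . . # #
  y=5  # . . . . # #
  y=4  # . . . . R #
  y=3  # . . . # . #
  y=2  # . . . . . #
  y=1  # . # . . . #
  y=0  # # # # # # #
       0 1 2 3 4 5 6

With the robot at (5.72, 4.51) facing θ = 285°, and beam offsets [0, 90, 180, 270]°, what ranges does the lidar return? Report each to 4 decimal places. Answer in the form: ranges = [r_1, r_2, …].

ranges = [1.0818, 0.2899, 0.5073, 4.8865]

beam 1: φ=0°, α=285°
  dir = (cos 285°, sin 285°) = (0.2588, -0.9659); from cell (5,4)
  next x-line at t=1.0818, next y-line at t=0.5280; Δt_x=3.8637, Δt_y=1.0353
    y: enter (5,3) at t=0.5280
    x: enter (6,3) at t=1.0818 ← occupied
  → r_1 = 1.0818
beam 2: φ=90°, α=15°
  dir = (cos 15°, sin 15°) = (0.9659, 0.2588); from cell (5,4)
  next x-line at t=0.2899, next y-line at t=1.8932; Δt_x=1.0353, Δt_y=3.8637
    x: enter (6,4) at t=0.2899 ← occupied
  → r_2 = 0.2899
beam 3: φ=180°, α=105°
  dir = (cos 105°, sin 105°) = (-0.2588, 0.9659); from cell (5,4)
  next x-line at t=2.7819, next y-line at t=0.5073; Δt_x=3.8637, Δt_y=1.0353
    y: enter (5,5) at t=0.5073 ← occupied
  → r_3 = 0.5073
beam 4: φ=270°, α=195°
  dir = (cos 195°, sin 195°) = (-0.9659, -0.2588); from cell (5,4)
  next x-line at t=0.7454, next y-line at t=1.9705; Δt_x=1.0353, Δt_y=3.8637
    x: enter (4,4) at t=0.7454
    x: enter (3,4) at t=1.7807
    y: enter (3,3) at t=1.9705
    x: enter (2,3) at t=2.8160
    x: enter (1,3) at t=3.8512
    x: enter (0,3) at t=4.8865 ← occupied
  → r_4 = 4.8865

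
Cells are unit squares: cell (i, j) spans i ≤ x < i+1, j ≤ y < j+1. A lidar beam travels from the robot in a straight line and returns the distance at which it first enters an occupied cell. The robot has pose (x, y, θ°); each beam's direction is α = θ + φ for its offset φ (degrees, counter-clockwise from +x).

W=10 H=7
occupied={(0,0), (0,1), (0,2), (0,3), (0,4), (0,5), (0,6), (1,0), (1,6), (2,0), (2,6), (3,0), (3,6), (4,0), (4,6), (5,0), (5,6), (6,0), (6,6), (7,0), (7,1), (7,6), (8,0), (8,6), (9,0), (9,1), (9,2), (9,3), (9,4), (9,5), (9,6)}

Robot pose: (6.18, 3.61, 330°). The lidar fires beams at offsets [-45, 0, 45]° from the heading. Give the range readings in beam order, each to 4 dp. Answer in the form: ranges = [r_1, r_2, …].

ranges = [2.7021, 3.2563, 2.9195]

beam 1: φ=-45°, α=285°
  d=(0.2588,-0.9659)  start (6,3)  tX=3.1682 tY=0.6315  stride 1/|dx|=3.8637 1/|dy|=1.0353
    cross y-line → (6,2), t=0.6315
    cross y-line → (6,1), t=1.6668
    cross y-line → (6,0), t=2.7021 (wall)
  → r_1 = 2.7021
beam 2: φ=0°, α=330°
  d=(0.8660,-0.5000)  start (6,3)  tX=0.9469 tY=1.2200  stride 1/|dx|=1.1547 1/|dy|=2.0000
    cross x-line → (7,3), t=0.9469
    cross y-line → (7,2), t=1.2200
    cross x-line → (8,2), t=2.1016
    cross y-line → (8,1), t=3.2200
    cross x-line → (9,1), t=3.2563 (wall)
  → r_2 = 3.2563
beam 3: φ=45°, α=15°
  d=(0.9659,0.2588)  start (6,3)  tX=0.8489 tY=1.5068  stride 1/|dx|=1.0353 1/|dy|=3.8637
    cross x-line → (7,3), t=0.8489
    cross y-line → (7,4), t=1.5068
    cross x-line → (8,4), t=1.8842
    cross x-line → (9,4), t=2.9195 (wall)
  → r_3 = 2.9195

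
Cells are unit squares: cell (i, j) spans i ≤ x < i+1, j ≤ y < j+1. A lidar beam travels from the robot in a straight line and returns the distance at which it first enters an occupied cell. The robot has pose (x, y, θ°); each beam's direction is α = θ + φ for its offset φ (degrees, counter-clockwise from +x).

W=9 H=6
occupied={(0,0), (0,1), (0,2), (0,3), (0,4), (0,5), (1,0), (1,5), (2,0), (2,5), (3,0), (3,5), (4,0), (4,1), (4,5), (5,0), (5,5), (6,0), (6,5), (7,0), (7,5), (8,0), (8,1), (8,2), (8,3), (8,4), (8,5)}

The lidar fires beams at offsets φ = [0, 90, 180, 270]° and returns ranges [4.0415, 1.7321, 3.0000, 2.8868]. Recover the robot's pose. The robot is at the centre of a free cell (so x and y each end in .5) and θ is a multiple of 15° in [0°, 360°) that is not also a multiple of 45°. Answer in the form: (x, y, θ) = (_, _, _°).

Enumerate (i+0.5, j+0.5, θ) over the 27 free cells and 16 admissible headings. For each, cast all 4 beams and compare to the given ranges.
  (2.5, 4.5, 330°): beam 1 = 6.3509 ≠ 4.0415 ✗
  (3.5, 1.5, 285°): beam 1 = 0.5176 ≠ 4.0415 ✗
  (5.5, 2.5, 300°): beam 1 = 1.7321 ≠ 4.0415 ✗
  (3.5, 4.5, 240°): beam 2 = 5.1962 ≠ 1.7321 ✗
  (4.5, 4.5, 345°): beam 1 = 3.6235 ≠ 4.0415 ✗
  …
  (4.5, 3.5, 330°): r_1=4.0415, r_2=1.7321, r_3=3.0000, r_4=2.8868 — all match ✓
Only this pose fits every beam.

(x, y, θ) = (4.5, 3.5, 330°)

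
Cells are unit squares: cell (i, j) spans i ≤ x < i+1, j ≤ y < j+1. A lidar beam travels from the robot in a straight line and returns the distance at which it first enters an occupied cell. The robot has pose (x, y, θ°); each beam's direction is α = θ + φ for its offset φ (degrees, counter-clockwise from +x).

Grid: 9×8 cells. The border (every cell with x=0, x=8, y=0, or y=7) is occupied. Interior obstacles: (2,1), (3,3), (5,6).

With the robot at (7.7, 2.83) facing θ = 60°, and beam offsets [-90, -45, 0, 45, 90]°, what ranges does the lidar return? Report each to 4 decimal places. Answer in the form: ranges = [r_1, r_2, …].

ranges = [0.3464, 0.3106, 0.6000, 4.3171, 7.7365]

beam 1: φ=-90°, α=330°
  dir = (cos 330°, sin 330°) = (0.8660, -0.5000); from cell (7,2)
  next x-line at t=0.3464, next y-line at t=1.6600; Δt_x=1.1547, Δt_y=2.0000
    x: enter (8,2) at t=0.3464 ← occupied
  → r_1 = 0.3464
beam 2: φ=-45°, α=15°
  dir = (cos 15°, sin 15°) = (0.9659, 0.2588); from cell (7,2)
  next x-line at t=0.3106, next y-line at t=0.6568; Δt_x=1.0353, Δt_y=3.8637
    x: enter (8,2) at t=0.3106 ← occupied
  → r_2 = 0.3106
beam 3: φ=0°, α=60°
  dir = (cos 60°, sin 60°) = (0.5000, 0.8660); from cell (7,2)
  next x-line at t=0.6000, next y-line at t=0.1963; Δt_x=2.0000, Δt_y=1.1547
    y: enter (7,3) at t=0.1963
    x: enter (8,3) at t=0.6000 ← occupied
  → r_3 = 0.6000
beam 4: φ=45°, α=105°
  dir = (cos 105°, sin 105°) = (-0.2588, 0.9659); from cell (7,2)
  next x-line at t=2.7046, next y-line at t=0.1760; Δt_x=3.8637, Δt_y=1.0353
    y: enter (7,3) at t=0.1760
    y: enter (7,4) at t=1.2113
    y: enter (7,5) at t=2.2465
    x: enter (6,5) at t=2.7046
    y: enter (6,6) at t=3.2818
    y: enter (6,7) at t=4.3171 ← occupied
  → r_4 = 4.3171
beam 5: φ=90°, α=150°
  dir = (cos 150°, sin 150°) = (-0.8660, 0.5000); from cell (7,2)
  next x-line at t=0.8083, next y-line at t=0.3400; Δt_x=1.1547, Δt_y=2.0000
    y: enter (7,3) at t=0.3400
    x: enter (6,3) at t=0.8083
    x: enter (5,3) at t=1.9630
    y: enter (5,4) at t=2.3400
    x: enter (4,4) at t=3.1177
    x: enter (3,4) at t=4.2724
    y: enter (3,5) at t=4.3400
    x: enter (2,5) at t=5.4271
    y: enter (2,6) at t=6.3400
    x: enter (1,6) at t=6.5818
    x: enter (0,6) at t=7.7365 ← occupied
  → r_5 = 7.7365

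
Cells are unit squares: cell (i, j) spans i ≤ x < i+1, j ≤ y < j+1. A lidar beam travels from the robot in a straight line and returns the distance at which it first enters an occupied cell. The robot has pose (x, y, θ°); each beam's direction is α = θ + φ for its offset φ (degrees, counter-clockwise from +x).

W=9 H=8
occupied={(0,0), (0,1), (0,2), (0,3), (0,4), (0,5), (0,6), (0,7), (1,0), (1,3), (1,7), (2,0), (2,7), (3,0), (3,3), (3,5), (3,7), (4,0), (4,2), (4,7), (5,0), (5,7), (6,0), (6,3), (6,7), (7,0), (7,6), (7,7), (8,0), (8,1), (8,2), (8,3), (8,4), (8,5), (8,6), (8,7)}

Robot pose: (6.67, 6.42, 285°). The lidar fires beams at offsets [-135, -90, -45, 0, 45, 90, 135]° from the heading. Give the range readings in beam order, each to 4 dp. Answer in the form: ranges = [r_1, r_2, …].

beam 1: φ=-135°, α=150°
  direction (-0.8660, 0.5000); cell (6,6); t to first gridline: x 0.7736, y 1.1600 (then +1.1547 / +2.0000)
    (5,6) via x @ 0.7736
    (5,7) via y @ 1.1600  # hit
  → r_1 = 1.1600
beam 2: φ=-90°, α=195°
  direction (-0.9659, -0.2588); cell (6,6); t to first gridline: x 0.6936, y 1.6228 (then +1.0353 / +3.8637)
    (5,6) via x @ 0.6936
    (5,5) via y @ 1.6228
    (4,5) via x @ 1.7289
    (3,5) via x @ 2.7642  # hit
  → r_2 = 2.7642
beam 3: φ=-45°, α=240°
  direction (-0.5000, -0.8660); cell (6,6); t to first gridline: x 1.3400, y 0.4850 (then +2.0000 / +1.1547)
    (6,5) via y @ 0.4850
    (5,5) via x @ 1.3400
    (5,4) via y @ 1.6397
    (5,3) via y @ 2.7944
    (4,3) via x @ 3.3400
    (4,2) via y @ 3.9491  # hit
  → r_3 = 3.9491
beam 4: φ=0°, α=285°
  direction (0.2588, -0.9659); cell (6,6); t to first gridline: x 1.2750, y 0.4348 (then +3.8637 / +1.0353)
    (6,5) via y @ 0.4348
    (7,5) via x @ 1.2750
    (7,4) via y @ 1.4701
    (7,3) via y @ 2.5054
    (7,2) via y @ 3.5406
    (7,1) via y @ 4.5759
    (8,1) via x @ 5.1387  # hit
  → r_4 = 5.1387
beam 5: φ=45°, α=330°
  direction (0.8660, -0.5000); cell (6,6); t to first gridline: x 0.3811, y 0.8400 (then +1.1547 / +2.0000)
    (7,6) via x @ 0.3811  # hit
  → r_5 = 0.3811
beam 6: φ=90°, α=15°
  direction (0.9659, 0.2588); cell (6,6); t to first gridline: x 0.3416, y 2.2409 (then +1.0353 / +3.8637)
    (7,6) via x @ 0.3416  # hit
  → r_6 = 0.3416
beam 7: φ=135°, α=60°
  direction (0.5000, 0.8660); cell (6,6); t to first gridline: x 0.6600, y 0.6697 (then +2.0000 / +1.1547)
    (7,6) via x @ 0.6600  # hit
  → r_7 = 0.6600

ranges = [1.1600, 2.7642, 3.9491, 5.1387, 0.3811, 0.3416, 0.6600]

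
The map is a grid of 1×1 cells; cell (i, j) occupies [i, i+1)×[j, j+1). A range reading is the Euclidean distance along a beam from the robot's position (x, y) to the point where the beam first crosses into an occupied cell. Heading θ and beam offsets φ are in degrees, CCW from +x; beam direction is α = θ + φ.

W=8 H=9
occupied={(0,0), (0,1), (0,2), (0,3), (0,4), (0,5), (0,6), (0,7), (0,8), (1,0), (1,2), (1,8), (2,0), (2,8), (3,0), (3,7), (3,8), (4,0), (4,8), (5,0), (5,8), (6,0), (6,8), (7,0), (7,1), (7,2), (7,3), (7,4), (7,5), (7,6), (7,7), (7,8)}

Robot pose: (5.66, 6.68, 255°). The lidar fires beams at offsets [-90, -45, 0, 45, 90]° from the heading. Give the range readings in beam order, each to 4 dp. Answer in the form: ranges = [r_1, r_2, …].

beam 1: φ=-90°, α=165°
  cosα=-0.9659 sinα=0.2588 | (5,6) | tMaxX 0.6833 tMaxY 1.2364 | tΔX 1.0353 tΔY 3.8637
    t=0.6833 [x] (4,6)
    t=1.2364 [y] (4,7)
    t=1.7186 [x] (3,7) — stop
  → r_1 = 1.7186
beam 2: φ=-45°, α=210°
  cosα=-0.8660 sinα=-0.5000 | (5,6) | tMaxX 0.7621 tMaxY 1.3600 | tΔX 1.1547 tΔY 2.0000
    t=0.7621 [x] (4,6)
    t=1.3600 [y] (4,5)
    t=1.9168 [x] (3,5)
    t=3.0715 [x] (2,5)
    t=3.3600 [y] (2,4)
    t=4.2262 [x] (1,4)
    t=5.3600 [y] (1,3)
    t=5.3809 [x] (0,3) — stop
  → r_2 = 5.3809
beam 3: φ=0°, α=255°
  cosα=-0.2588 sinα=-0.9659 | (5,6) | tMaxX 2.5500 tMaxY 0.7040 | tΔX 3.8637 tΔY 1.0353
    t=0.7040 [y] (5,5)
    t=1.7393 [y] (5,4)
    t=2.5500 [x] (4,4)
    t=2.7745 [y] (4,3)
    t=3.8098 [y] (4,2)
    t=4.8451 [y] (4,1)
    t=5.8804 [y] (4,0) — stop
  → r_3 = 5.8804
beam 4: φ=45°, α=300°
  cosα=0.5000 sinα=-0.8660 | (5,6) | tMaxX 0.6800 tMaxY 0.7852 | tΔX 2.0000 tΔY 1.1547
    t=0.6800 [x] (6,6)
    t=0.7852 [y] (6,5)
    t=1.9399 [y] (6,4)
    t=2.6800 [x] (7,4) — stop
  → r_4 = 2.6800
beam 5: φ=90°, α=345°
  cosα=0.9659 sinα=-0.2588 | (5,6) | tMaxX 0.3520 tMaxY 2.6273 | tΔX 1.0353 tΔY 3.8637
    t=0.3520 [x] (6,6)
    t=1.3873 [x] (7,6) — stop
  → r_5 = 1.3873

ranges = [1.7186, 5.3809, 5.8804, 2.6800, 1.3873]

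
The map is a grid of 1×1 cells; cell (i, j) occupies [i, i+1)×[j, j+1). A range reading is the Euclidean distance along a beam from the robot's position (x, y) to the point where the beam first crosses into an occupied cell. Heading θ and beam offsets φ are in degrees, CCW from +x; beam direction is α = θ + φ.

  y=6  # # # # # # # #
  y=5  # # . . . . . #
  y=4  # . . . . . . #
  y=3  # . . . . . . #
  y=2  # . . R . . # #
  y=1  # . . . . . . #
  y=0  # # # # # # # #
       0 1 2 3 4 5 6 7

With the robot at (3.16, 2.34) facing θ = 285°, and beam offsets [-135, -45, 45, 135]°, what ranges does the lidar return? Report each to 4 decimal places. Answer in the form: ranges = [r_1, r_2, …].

ranges = [2.4942, 1.5473, 2.6800, 4.2262]

beam 1: φ=-135°, α=150°
  direction (-0.8660, 0.5000); cell (3,2); t to first gridline: x 0.1848, y 1.3200 (then +1.1547 / +2.0000)
    (2,2) via x @ 0.1848
    (2,3) via y @ 1.3200
    (1,3) via x @ 1.3395
    (0,3) via x @ 2.4942  # hit
  → r_1 = 2.4942
beam 2: φ=-45°, α=240°
  direction (-0.5000, -0.8660); cell (3,2); t to first gridline: x 0.3200, y 0.3926 (then +2.0000 / +1.1547)
    (2,2) via x @ 0.3200
    (2,1) via y @ 0.3926
    (2,0) via y @ 1.5473  # hit
  → r_2 = 1.5473
beam 3: φ=45°, α=330°
  direction (0.8660, -0.5000); cell (3,2); t to first gridline: x 0.9699, y 0.6800 (then +1.1547 / +2.0000)
    (3,1) via y @ 0.6800
    (4,1) via x @ 0.9699
    (5,1) via x @ 2.1246
    (5,0) via y @ 2.6800  # hit
  → r_3 = 2.6800
beam 4: φ=135°, α=60°
  direction (0.5000, 0.8660); cell (3,2); t to first gridline: x 1.6800, y 0.7621 (then +2.0000 / +1.1547)
    (3,3) via y @ 0.7621
    (4,3) via x @ 1.6800
    (4,4) via y @ 1.9168
    (4,5) via y @ 3.0715
    (5,5) via x @ 3.6800
    (5,6) via y @ 4.2262  # hit
  → r_4 = 4.2262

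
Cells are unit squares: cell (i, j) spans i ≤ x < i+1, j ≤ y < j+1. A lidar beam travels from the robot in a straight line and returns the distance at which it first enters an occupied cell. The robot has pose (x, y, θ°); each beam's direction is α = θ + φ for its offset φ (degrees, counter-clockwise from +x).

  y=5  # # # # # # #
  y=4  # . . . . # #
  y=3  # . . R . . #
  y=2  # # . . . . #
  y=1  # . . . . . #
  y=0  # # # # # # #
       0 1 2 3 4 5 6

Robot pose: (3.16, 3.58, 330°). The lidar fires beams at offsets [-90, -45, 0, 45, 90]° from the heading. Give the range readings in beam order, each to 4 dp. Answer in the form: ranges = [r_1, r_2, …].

ranges = [2.9791, 2.6710, 3.2793, 1.9049, 1.6397]

beam 1: φ=-90°, α=240°
  cosα=-0.5000 sinα=-0.8660 | (3,3) | tMaxX 0.3200 tMaxY 0.6697 | tΔX 2.0000 tΔY 1.1547
    t=0.3200 [x] (2,3)
    t=0.6697 [y] (2,2)
    t=1.8244 [y] (2,1)
    t=2.3200 [x] (1,1)
    t=2.9791 [y] (1,0) — stop
  → r_1 = 2.9791
beam 2: φ=-45°, α=285°
  cosα=0.2588 sinα=-0.9659 | (3,3) | tMaxX 3.2455 tMaxY 0.6005 | tΔX 3.8637 tΔY 1.0353
    t=0.6005 [y] (3,2)
    t=1.6357 [y] (3,1)
    t=2.6710 [y] (3,0) — stop
  → r_2 = 2.6710
beam 3: φ=0°, α=330°
  cosα=0.8660 sinα=-0.5000 | (3,3) | tMaxX 0.9699 tMaxY 1.1600 | tΔX 1.1547 tΔY 2.0000
    t=0.9699 [x] (4,3)
    t=1.1600 [y] (4,2)
    t=2.1246 [x] (5,2)
    t=3.1600 [y] (5,1)
    t=3.2793 [x] (6,1) — stop
  → r_3 = 3.2793
beam 4: φ=45°, α=15°
  cosα=0.9659 sinα=0.2588 | (3,3) | tMaxX 0.8696 tMaxY 1.6228 | tΔX 1.0353 tΔY 3.8637
    t=0.8696 [x] (4,3)
    t=1.6228 [y] (4,4)
    t=1.9049 [x] (5,4) — stop
  → r_4 = 1.9049
beam 5: φ=90°, α=60°
  cosα=0.5000 sinα=0.8660 | (3,3) | tMaxX 1.6800 tMaxY 0.4850 | tΔX 2.0000 tΔY 1.1547
    t=0.4850 [y] (3,4)
    t=1.6397 [y] (3,5) — stop
  → r_5 = 1.6397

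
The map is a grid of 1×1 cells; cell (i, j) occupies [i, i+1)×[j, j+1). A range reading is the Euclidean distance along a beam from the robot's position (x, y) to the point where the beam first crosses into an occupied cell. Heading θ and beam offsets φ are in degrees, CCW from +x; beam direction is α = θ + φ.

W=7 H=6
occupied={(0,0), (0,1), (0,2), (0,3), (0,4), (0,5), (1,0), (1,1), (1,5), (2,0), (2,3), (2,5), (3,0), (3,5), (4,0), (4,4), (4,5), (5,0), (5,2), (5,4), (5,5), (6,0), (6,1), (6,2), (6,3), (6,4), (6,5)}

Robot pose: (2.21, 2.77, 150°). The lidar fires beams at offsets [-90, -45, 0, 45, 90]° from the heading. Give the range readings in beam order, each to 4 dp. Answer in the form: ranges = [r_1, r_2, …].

ranges = [0.2656, 0.2381, 1.3972, 1.2527, 0.8891]

beam 1: φ=-90°, α=60°
  d=(0.5000,0.8660)  start (2,2)  tX=1.5800 tY=0.2656  stride 1/|dx|=2.0000 1/|dy|=1.1547
    cross y-line → (2,3), t=0.2656 (wall)
  → r_1 = 0.2656
beam 2: φ=-45°, α=105°
  d=(-0.2588,0.9659)  start (2,2)  tX=0.8114 tY=0.2381  stride 1/|dx|=3.8637 1/|dy|=1.0353
    cross y-line → (2,3), t=0.2381 (wall)
  → r_2 = 0.2381
beam 3: φ=0°, α=150°
  d=(-0.8660,0.5000)  start (2,2)  tX=0.2425 tY=0.4600  stride 1/|dx|=1.1547 1/|dy|=2.0000
    cross x-line → (1,2), t=0.2425
    cross y-line → (1,3), t=0.4600
    cross x-line → (0,3), t=1.3972 (wall)
  → r_3 = 1.3972
beam 4: φ=45°, α=195°
  d=(-0.9659,-0.2588)  start (2,2)  tX=0.2174 tY=2.9751  stride 1/|dx|=1.0353 1/|dy|=3.8637
    cross x-line → (1,2), t=0.2174
    cross x-line → (0,2), t=1.2527 (wall)
  → r_4 = 1.2527
beam 5: φ=90°, α=240°
  d=(-0.5000,-0.8660)  start (2,2)  tX=0.4200 tY=0.8891  stride 1/|dx|=2.0000 1/|dy|=1.1547
    cross x-line → (1,2), t=0.4200
    cross y-line → (1,1), t=0.8891 (wall)
  → r_5 = 0.8891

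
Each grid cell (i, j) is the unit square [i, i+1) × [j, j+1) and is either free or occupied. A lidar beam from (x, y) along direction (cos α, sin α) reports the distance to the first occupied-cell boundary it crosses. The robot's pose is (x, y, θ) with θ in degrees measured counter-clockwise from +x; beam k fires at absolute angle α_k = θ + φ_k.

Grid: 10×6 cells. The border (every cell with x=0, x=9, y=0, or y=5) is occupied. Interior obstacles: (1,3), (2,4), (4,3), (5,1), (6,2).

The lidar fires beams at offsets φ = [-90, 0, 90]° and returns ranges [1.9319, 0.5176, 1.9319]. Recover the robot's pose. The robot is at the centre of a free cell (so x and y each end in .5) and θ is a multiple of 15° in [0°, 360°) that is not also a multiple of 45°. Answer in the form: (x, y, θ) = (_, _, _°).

The pose lattice has 27·16 = 432 candidates. Test each by forward raycasting.
  (2.5, 1.5, 105°): beam 1 = 3.6235 ≠ 1.9319 ✗
  (4.5, 4.5, 15°): beam 1 = 0.5176 ≠ 1.9319 ✗
  (2.5, 3.5, 210°): beam 1 = 0.5774 ≠ 1.9319 ✗
  (6.5, 3.5, 165°): beam 1 = 1.5529 ≠ 1.9319 ✗
  …
  (6.5, 4.5, 105°): r_1=1.9319, r_2=0.5176, r_3=1.9319 — all match ✓
Unique over the lattice → pose = (6.5, 4.5, 105°).

(x, y, θ) = (6.5, 4.5, 105°)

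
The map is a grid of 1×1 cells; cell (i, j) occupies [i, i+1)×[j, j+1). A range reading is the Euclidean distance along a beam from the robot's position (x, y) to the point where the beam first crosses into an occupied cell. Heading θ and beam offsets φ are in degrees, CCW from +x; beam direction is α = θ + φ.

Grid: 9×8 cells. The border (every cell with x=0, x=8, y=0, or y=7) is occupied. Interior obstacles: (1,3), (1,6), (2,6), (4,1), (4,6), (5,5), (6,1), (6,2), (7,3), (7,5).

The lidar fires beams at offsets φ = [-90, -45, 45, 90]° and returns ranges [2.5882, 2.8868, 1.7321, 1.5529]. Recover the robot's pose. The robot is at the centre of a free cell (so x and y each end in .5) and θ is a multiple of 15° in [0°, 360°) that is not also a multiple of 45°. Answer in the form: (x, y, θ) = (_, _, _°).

Enumerate (i+0.5, j+0.5, θ) over the 32 free cells and 16 admissible headings. For each, cast all 4 beams and compare to the given ranges.
  (5.5, 3.5, 345°): beam 1 = 1.9319 ≠ 2.5882 ✗
  (1.5, 1.5, 330°): beam 1 = 0.5774 ≠ 2.5882 ✗
  (1.5, 1.5, 195°): beam 1 = 1.5529 ≠ 2.5882 ✗
  …
  (2.5, 4.5, 105°): r_1=2.5882, r_2=2.8868, r_3=1.7321, r_4=1.5529 — all match ✓
Unique over the lattice → pose = (2.5, 4.5, 105°).

(x, y, θ) = (2.5, 4.5, 105°)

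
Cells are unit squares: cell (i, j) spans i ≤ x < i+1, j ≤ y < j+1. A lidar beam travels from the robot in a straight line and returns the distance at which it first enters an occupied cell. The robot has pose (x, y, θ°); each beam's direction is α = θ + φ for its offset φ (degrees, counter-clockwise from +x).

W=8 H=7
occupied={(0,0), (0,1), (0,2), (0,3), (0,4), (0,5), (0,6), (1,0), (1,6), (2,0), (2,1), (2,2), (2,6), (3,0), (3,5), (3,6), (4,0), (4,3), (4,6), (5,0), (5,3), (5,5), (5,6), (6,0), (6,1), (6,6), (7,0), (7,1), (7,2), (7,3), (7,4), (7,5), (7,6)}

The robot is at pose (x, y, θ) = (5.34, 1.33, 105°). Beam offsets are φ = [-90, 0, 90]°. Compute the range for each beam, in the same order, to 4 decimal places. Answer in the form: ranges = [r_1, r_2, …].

ranges = [0.6833, 1.7289, 1.2750]

beam 1: φ=-90°, α=15°
  dir = (cos 15°, sin 15°) = (0.9659, 0.2588); from cell (5,1)
  next x-line at t=0.6833, next y-line at t=2.5887; Δt_x=1.0353, Δt_y=3.8637
    x: enter (6,1) at t=0.6833 ← occupied
  → r_1 = 0.6833
beam 2: φ=0°, α=105°
  dir = (cos 105°, sin 105°) = (-0.2588, 0.9659); from cell (5,1)
  next x-line at t=1.3137, next y-line at t=0.6936; Δt_x=3.8637, Δt_y=1.0353
    y: enter (5,2) at t=0.6936
    x: enter (4,2) at t=1.3137
    y: enter (4,3) at t=1.7289 ← occupied
  → r_2 = 1.7289
beam 3: φ=90°, α=195°
  dir = (cos 195°, sin 195°) = (-0.9659, -0.2588); from cell (5,1)
  next x-line at t=0.3520, next y-line at t=1.2750; Δt_x=1.0353, Δt_y=3.8637
    x: enter (4,1) at t=0.3520
    y: enter (4,0) at t=1.2750 ← occupied
  → r_3 = 1.2750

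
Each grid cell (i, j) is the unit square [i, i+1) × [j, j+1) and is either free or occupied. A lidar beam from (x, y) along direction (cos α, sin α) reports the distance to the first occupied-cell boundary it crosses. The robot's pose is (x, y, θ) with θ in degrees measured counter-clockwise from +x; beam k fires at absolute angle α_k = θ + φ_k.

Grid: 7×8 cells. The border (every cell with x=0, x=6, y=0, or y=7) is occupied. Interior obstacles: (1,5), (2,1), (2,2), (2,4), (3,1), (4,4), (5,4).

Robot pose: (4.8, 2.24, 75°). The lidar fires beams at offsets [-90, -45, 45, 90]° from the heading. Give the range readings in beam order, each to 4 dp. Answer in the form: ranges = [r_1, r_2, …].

ranges = [1.2423, 1.3856, 5.4964, 1.8635]

beam 1: φ=-90°, α=345°
  d=(0.9659,-0.2588)  start (4,2)  tX=0.2071 tY=0.9273  stride 1/|dx|=1.0353 1/|dy|=3.8637
    cross x-line → (5,2), t=0.2071
    cross y-line → (5,1), t=0.9273
    cross x-line → (6,1), t=1.2423 (wall)
  → r_1 = 1.2423
beam 2: φ=-45°, α=30°
  d=(0.8660,0.5000)  start (4,2)  tX=0.2309 tY=1.5200  stride 1/|dx|=1.1547 1/|dy|=2.0000
    cross x-line → (5,2), t=0.2309
    cross x-line → (6,2), t=1.3856 (wall)
  → r_2 = 1.3856
beam 3: φ=45°, α=120°
  d=(-0.5000,0.8660)  start (4,2)  tX=1.6000 tY=0.8776  stride 1/|dx|=2.0000 1/|dy|=1.1547
    cross y-line → (4,3), t=0.8776
    cross x-line → (3,3), t=1.6000
    cross y-line → (3,4), t=2.0323
    cross y-line → (3,5), t=3.1870
    cross x-line → (2,5), t=3.6000
    cross y-line → (2,6), t=4.3417
    cross y-line → (2,7), t=5.4964 (wall)
  → r_3 = 5.4964
beam 4: φ=90°, α=165°
  d=(-0.9659,0.2588)  start (4,2)  tX=0.8282 tY=2.9364  stride 1/|dx|=1.0353 1/|dy|=3.8637
    cross x-line → (3,2), t=0.8282
    cross x-line → (2,2), t=1.8635 (wall)
  → r_4 = 1.8635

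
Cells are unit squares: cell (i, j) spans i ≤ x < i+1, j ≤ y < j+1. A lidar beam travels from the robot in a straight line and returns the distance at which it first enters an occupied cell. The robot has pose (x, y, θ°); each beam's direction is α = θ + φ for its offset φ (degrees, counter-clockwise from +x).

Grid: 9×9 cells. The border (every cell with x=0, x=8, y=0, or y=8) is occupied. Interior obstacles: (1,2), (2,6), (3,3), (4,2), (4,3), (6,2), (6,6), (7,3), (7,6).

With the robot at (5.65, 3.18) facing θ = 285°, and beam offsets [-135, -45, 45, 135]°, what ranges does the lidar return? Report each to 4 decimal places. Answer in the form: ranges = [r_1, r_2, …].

beam 1: φ=-135°, α=150°
  dir = (cos 150°, sin 150°) = (-0.8660, 0.5000); from cell (5,3)
  next x-line at t=0.7506, next y-line at t=1.6400; Δt_x=1.1547, Δt_y=2.0000
    x: enter (4,3) at t=0.7506 ← occupied
  → r_1 = 0.7506
beam 2: φ=-45°, α=240°
  dir = (cos 240°, sin 240°) = (-0.5000, -0.8660); from cell (5,3)
  next x-line at t=1.3000, next y-line at t=0.2078; Δt_x=2.0000, Δt_y=1.1547
    y: enter (5,2) at t=0.2078
    x: enter (4,2) at t=1.3000 ← occupied
  → r_2 = 1.3000
beam 3: φ=45°, α=330°
  dir = (cos 330°, sin 330°) = (0.8660, -0.5000); from cell (5,3)
  next x-line at t=0.4041, next y-line at t=0.3600; Δt_x=1.1547, Δt_y=2.0000
    y: enter (5,2) at t=0.3600
    x: enter (6,2) at t=0.4041 ← occupied
  → r_3 = 0.4041
beam 4: φ=135°, α=60°
  dir = (cos 60°, sin 60°) = (0.5000, 0.8660); from cell (5,3)
  next x-line at t=0.7000, next y-line at t=0.9469; Δt_x=2.0000, Δt_y=1.1547
    x: enter (6,3) at t=0.7000
    y: enter (6,4) at t=0.9469
    y: enter (6,5) at t=2.1016
    x: enter (7,5) at t=2.7000
    y: enter (7,6) at t=3.2563 ← occupied
  → r_4 = 3.2563

ranges = [0.7506, 1.3000, 0.4041, 3.2563]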